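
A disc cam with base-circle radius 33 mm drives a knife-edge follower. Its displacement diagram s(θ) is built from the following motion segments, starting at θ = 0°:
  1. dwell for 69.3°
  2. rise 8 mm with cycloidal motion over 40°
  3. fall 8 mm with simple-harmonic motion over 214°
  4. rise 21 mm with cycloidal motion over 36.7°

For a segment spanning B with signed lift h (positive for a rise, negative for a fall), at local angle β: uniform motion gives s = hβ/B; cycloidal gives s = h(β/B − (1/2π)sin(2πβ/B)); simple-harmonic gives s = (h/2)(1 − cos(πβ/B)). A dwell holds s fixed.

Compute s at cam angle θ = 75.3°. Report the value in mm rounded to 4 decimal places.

seg 1 [0°–69.3°] dwell: s stays 0.0000
seg 2 [69.3°–109.3°] cycloidal, h=8: θ=75.3° here. β=6, B=40. 8·(0.1500 − sin(2π·0.1500)/(2π)) = 0.1699 → s = 0.1699

0.1699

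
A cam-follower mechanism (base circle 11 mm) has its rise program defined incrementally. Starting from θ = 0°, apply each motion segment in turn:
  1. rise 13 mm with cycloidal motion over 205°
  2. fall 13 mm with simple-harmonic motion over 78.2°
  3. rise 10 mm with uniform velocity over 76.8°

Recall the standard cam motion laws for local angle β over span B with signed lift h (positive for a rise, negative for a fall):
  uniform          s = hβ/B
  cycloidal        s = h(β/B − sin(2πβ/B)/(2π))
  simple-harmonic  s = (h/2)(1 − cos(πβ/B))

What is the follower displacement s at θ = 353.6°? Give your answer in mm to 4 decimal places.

seg 1 [0°–205°] cycloidal, h=13: full span → s += 13 → s = 13.0000
seg 2 [205°–283.2°] simple-harmonic, h=-13: full span → s += -13 → s = 0.0000
seg 3 [283.2°–360°] uniform, h=10: θ=353.6° here. β=70.4, B=76.8. 10·70.4/76.8 = 9.1667 → s = 9.1667

9.1667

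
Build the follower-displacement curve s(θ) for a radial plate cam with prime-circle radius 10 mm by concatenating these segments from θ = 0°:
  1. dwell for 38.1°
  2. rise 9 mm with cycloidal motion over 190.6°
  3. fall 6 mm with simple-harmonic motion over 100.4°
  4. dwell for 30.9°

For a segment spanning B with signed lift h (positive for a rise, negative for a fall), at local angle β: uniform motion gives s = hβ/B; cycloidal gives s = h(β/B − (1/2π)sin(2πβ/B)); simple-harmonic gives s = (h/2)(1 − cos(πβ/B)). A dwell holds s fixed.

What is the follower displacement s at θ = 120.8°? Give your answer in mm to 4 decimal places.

seg 1 [0°–38.1°] dwell: s stays 0.0000
seg 2 [38.1°–228.7°] cycloidal, h=9: θ=120.8° here. β=82.7, B=190.6. 9·(0.4339 − sin(2π·0.4339)/(2π)) = 3.3270 → s = 3.3270

3.3270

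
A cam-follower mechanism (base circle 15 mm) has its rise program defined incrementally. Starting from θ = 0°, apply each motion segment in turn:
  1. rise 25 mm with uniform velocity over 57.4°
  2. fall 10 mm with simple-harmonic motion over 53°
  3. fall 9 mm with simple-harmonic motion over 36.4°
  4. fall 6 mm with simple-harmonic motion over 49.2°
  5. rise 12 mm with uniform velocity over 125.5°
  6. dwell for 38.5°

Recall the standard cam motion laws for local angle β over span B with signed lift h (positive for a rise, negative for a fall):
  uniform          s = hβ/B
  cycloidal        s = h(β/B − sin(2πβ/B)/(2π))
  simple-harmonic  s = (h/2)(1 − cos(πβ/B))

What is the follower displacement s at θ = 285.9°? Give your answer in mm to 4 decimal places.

seg 1 [0°–57.4°] uniform, h=25: full span → s += 25 → s = 25.0000
seg 2 [57.4°–110.4°] simple-harmonic, h=-10: full span → s += -10 → s = 15.0000
seg 3 [110.4°–146.8°] simple-harmonic, h=-9: full span → s += -9 → s = 6.0000
seg 4 [146.8°–196°] simple-harmonic, h=-6: full span → s += -6 → s = 0.0000
seg 5 [196°–321.5°] uniform, h=12: θ=285.9° here. β=89.9, B=125.5. 12·89.9/125.5 = 8.5960 → s = 8.5960

8.5960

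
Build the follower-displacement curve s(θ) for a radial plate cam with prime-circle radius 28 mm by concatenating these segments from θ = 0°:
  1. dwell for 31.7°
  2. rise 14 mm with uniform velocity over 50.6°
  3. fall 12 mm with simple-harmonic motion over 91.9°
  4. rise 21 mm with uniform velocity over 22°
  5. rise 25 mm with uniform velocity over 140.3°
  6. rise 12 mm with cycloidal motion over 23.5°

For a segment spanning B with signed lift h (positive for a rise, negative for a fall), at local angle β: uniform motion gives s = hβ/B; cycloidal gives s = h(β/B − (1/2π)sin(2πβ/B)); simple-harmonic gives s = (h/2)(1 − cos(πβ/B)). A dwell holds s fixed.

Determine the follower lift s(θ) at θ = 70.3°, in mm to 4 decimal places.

seg 1 [0°–31.7°] dwell: s stays 0.0000
seg 2 [31.7°–82.3°] uniform, h=14: θ=70.3° here. β=38.6, B=50.6. 14·38.6/50.6 = 10.6798 → s = 10.6798

10.6798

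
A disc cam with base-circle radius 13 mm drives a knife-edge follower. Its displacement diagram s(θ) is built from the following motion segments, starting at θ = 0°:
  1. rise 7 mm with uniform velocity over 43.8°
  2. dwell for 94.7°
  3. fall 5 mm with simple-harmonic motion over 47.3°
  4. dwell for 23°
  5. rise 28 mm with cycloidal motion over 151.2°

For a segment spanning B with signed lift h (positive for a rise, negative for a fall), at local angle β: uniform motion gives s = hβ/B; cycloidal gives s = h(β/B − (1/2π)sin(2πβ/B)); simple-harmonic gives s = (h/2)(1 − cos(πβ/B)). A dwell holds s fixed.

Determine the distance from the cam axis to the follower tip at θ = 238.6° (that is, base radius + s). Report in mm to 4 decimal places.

seg 1 [0°–43.8°] uniform, h=7: full span → s += 7 → s = 7.0000
seg 2 [43.8°–138.5°] dwell: s stays 7.0000
seg 3 [138.5°–185.8°] simple-harmonic, h=-5: full span → s += -5 → s = 2.0000
seg 4 [185.8°–208.8°] dwell: s stays 2.0000
seg 5 [208.8°–360°] cycloidal, h=28: θ=238.6° here. β=29.8, B=151.2. 28·(0.1971 − sin(2π·0.1971)/(2π)) = 1.3062 → s = 3.3062
radial distance = base radius + s = 13 + 3.3062 = 16.3062

16.3062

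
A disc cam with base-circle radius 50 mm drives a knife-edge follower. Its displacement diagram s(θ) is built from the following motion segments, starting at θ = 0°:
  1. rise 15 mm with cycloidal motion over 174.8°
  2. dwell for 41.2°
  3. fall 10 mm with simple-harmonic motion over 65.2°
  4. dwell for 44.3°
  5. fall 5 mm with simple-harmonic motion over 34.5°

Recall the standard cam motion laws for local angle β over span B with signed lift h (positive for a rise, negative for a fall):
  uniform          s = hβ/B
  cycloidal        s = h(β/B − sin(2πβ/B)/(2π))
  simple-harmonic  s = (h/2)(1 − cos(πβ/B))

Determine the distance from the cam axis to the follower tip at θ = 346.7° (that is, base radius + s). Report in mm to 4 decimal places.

seg 1 [0°–174.8°] cycloidal, h=15: full span → s += 15 → s = 15.0000
seg 2 [174.8°–216°] dwell: s stays 15.0000
seg 3 [216°–281.2°] simple-harmonic, h=-10: full span → s += -10 → s = 5.0000
seg 4 [281.2°–325.5°] dwell: s stays 5.0000
seg 5 [325.5°–360°] simple-harmonic, h=-5: θ=346.7° here. β=21.2, B=34.5. -5/2·(1 − cos(π·0.6145)) = -3.3800 → s = 1.6200
radial distance = base radius + s = 50 + 1.6200 = 51.6200

51.6200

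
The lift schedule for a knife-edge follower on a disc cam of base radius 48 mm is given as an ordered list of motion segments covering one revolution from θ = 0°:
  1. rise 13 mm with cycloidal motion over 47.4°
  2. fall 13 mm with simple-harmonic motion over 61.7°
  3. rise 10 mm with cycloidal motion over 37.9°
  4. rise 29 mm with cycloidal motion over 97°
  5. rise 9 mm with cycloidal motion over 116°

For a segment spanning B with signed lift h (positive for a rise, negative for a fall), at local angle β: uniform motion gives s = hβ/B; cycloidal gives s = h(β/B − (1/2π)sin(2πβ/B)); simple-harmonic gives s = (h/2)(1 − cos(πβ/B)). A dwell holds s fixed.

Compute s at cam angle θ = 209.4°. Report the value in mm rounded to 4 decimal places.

seg 1 [0°–47.4°] cycloidal, h=13: full span → s += 13 → s = 13.0000
seg 2 [47.4°–109.1°] simple-harmonic, h=-13: full span → s += -13 → s = 0.0000
seg 3 [109.1°–147°] cycloidal, h=10: full span → s += 10 → s = 10.0000
seg 4 [147°–244°] cycloidal, h=29: θ=209.4° here. β=62.4, B=97. 29·(0.6433 − sin(2π·0.6433)/(2π)) = 22.2722 → s = 32.2722

32.2722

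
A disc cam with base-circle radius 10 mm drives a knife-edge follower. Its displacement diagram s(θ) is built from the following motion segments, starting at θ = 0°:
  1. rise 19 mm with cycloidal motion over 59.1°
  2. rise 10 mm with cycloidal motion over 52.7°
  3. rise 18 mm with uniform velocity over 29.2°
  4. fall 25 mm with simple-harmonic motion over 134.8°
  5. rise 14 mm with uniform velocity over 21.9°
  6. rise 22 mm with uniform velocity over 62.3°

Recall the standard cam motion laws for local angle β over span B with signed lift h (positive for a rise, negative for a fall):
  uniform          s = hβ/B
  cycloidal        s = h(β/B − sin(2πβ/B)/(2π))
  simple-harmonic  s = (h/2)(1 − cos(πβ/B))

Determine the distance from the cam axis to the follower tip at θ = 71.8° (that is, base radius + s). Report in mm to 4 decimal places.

seg 1 [0°–59.1°] cycloidal, h=19: full span → s += 19 → s = 19.0000
seg 2 [59.1°–111.8°] cycloidal, h=10: θ=71.8° here. β=12.7, B=52.7. 10·(0.2410 − sin(2π·0.2410)/(2π)) = 0.8209 → s = 19.8209
radial distance = base radius + s = 10 + 19.8209 = 29.8209

29.8209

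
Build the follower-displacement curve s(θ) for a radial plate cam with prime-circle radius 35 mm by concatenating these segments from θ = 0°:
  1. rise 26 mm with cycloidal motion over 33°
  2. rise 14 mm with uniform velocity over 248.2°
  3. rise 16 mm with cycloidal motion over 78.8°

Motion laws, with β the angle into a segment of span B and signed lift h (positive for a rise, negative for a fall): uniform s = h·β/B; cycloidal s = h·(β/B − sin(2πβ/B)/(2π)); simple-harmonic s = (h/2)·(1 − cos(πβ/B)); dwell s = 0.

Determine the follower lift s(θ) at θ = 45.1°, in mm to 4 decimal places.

seg 1 [0°–33°] cycloidal, h=26: full span → s += 26 → s = 26.0000
seg 2 [33°–281.2°] uniform, h=14: θ=45.1° here. β=12.1, B=248.2. 14·12.1/248.2 = 0.6825 → s = 26.6825

26.6825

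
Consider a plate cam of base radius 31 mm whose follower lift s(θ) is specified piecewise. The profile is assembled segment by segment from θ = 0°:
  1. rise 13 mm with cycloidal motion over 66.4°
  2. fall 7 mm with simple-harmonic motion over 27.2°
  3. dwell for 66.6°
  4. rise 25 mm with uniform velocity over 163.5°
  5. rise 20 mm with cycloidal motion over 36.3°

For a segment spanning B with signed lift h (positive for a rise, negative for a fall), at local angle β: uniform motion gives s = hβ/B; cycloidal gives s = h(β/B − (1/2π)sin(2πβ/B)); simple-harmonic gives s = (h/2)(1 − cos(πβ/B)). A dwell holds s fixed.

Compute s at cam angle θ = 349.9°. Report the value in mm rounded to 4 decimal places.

seg 1 [0°–66.4°] cycloidal, h=13: full span → s += 13 → s = 13.0000
seg 2 [66.4°–93.6°] simple-harmonic, h=-7: full span → s += -7 → s = 6.0000
seg 3 [93.6°–160.2°] dwell: s stays 6.0000
seg 4 [160.2°–323.7°] uniform, h=25: full span → s += 25 → s = 31.0000
seg 5 [323.7°–360°] cycloidal, h=20: θ=349.9° here. β=26.2, B=36.3. 20·(0.7218 − sin(2π·0.7218)/(2π)) = 17.5684 → s = 48.5684

48.5684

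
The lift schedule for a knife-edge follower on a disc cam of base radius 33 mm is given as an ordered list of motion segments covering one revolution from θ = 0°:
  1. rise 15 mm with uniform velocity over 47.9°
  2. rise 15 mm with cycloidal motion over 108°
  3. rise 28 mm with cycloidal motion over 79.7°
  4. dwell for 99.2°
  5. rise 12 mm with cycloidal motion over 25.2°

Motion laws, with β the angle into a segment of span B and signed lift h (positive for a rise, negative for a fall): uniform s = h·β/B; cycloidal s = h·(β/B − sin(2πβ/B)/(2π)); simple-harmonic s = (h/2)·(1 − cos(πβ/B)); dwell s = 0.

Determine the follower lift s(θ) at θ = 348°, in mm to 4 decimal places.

seg 1 [0°–47.9°] uniform, h=15: full span → s += 15 → s = 15.0000
seg 2 [47.9°–155.9°] cycloidal, h=15: full span → s += 15 → s = 30.0000
seg 3 [155.9°–235.6°] cycloidal, h=28: full span → s += 28 → s = 58.0000
seg 4 [235.6°–334.8°] dwell: s stays 58.0000
seg 5 [334.8°–360°] cycloidal, h=12: θ=348° here. β=13.2, B=25.2. 12·(0.5238 − sin(2π·0.5238)/(2π)) = 6.5704 → s = 64.5704

64.5704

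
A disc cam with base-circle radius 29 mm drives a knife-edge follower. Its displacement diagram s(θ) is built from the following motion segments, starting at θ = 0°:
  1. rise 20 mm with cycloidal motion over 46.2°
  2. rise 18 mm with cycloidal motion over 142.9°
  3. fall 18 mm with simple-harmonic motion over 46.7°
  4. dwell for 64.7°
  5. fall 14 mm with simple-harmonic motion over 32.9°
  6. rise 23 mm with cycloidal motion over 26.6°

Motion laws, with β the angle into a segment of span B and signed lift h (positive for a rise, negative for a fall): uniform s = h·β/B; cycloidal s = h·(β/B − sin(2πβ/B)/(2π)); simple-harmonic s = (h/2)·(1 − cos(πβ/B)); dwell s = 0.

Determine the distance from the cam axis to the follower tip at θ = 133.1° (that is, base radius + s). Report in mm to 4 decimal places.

seg 1 [0°–46.2°] cycloidal, h=20: full span → s += 20 → s = 20.0000
seg 2 [46.2°–189.1°] cycloidal, h=18: θ=133.1° here. β=86.9, B=142.9. 18·(0.6081 − sin(2π·0.6081)/(2π)) = 12.7460 → s = 32.7460
radial distance = base radius + s = 29 + 32.7460 = 61.7460

61.7460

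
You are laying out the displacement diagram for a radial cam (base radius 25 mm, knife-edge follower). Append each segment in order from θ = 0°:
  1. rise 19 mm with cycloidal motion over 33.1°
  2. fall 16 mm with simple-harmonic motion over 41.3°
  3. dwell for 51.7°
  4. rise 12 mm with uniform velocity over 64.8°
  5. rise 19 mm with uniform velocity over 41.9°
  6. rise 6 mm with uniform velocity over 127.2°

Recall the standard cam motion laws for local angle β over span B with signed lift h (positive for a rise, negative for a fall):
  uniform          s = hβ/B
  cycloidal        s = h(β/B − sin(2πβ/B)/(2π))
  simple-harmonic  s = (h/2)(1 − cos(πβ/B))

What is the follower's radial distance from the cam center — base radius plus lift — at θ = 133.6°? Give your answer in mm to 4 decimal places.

seg 1 [0°–33.1°] cycloidal, h=19: full span → s += 19 → s = 19.0000
seg 2 [33.1°–74.4°] simple-harmonic, h=-16: full span → s += -16 → s = 3.0000
seg 3 [74.4°–126.1°] dwell: s stays 3.0000
seg 4 [126.1°–190.9°] uniform, h=12: θ=133.6° here. β=7.5, B=64.8. 12·7.5/64.8 = 1.3889 → s = 4.3889
radial distance = base radius + s = 25 + 4.3889 = 29.3889

29.3889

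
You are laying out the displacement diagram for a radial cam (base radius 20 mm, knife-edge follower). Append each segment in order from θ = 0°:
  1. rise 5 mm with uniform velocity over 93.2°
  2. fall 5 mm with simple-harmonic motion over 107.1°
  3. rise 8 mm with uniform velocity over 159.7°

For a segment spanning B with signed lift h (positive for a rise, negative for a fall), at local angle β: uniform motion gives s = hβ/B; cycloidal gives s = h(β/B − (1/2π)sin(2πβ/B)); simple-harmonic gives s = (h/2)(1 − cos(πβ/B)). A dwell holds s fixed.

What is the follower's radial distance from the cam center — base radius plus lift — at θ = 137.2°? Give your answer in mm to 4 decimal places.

seg 1 [0°–93.2°] uniform, h=5: full span → s += 5 → s = 5.0000
seg 2 [93.2°–200.3°] simple-harmonic, h=-5: θ=137.2° here. β=44, B=107.1. -5/2·(1 − cos(π·0.4108)) = -1.8088 → s = 3.1912
radial distance = base radius + s = 20 + 3.1912 = 23.1912

23.1912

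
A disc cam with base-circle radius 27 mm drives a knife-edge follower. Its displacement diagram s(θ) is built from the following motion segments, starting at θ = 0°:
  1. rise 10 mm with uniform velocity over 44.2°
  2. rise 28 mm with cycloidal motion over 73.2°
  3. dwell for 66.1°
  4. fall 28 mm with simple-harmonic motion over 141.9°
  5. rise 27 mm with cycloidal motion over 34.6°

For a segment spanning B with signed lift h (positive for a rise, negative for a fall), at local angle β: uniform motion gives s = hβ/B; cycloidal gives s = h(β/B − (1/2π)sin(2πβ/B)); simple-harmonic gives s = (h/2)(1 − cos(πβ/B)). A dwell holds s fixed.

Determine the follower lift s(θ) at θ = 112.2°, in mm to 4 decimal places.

seg 1 [0°–44.2°] uniform, h=10: full span → s += 10 → s = 10.0000
seg 2 [44.2°–117.4°] cycloidal, h=28: θ=112.2° here. β=68, B=73.2. 28·(0.9290 − sin(2π·0.9290)/(2π)) = 27.9346 → s = 37.9346

37.9346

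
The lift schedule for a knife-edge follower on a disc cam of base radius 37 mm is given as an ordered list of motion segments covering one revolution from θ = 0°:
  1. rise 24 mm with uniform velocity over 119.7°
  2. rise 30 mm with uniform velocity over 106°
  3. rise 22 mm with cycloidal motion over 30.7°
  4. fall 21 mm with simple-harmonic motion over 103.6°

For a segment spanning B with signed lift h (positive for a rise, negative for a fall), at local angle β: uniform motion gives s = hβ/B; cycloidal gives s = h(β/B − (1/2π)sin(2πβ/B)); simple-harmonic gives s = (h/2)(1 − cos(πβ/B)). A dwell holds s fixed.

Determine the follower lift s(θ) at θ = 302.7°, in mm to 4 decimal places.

seg 1 [0°–119.7°] uniform, h=24: full span → s += 24 → s = 24.0000
seg 2 [119.7°–225.7°] uniform, h=30: full span → s += 30 → s = 54.0000
seg 3 [225.7°–256.4°] cycloidal, h=22: full span → s += 22 → s = 76.0000
seg 4 [256.4°–360°] simple-harmonic, h=-21: θ=302.7° here. β=46.3, B=103.6. -21/2·(1 − cos(π·0.4469)) = -8.7569 → s = 67.2431

67.2431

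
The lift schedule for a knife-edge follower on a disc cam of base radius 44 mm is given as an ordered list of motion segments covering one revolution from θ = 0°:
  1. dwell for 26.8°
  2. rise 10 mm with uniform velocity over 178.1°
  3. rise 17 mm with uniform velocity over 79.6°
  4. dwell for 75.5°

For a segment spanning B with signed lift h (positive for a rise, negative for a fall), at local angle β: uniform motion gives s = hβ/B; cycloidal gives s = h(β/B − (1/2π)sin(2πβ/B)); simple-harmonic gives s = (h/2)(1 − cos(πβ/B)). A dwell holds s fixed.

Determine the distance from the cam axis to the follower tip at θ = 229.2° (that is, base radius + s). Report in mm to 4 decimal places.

seg 1 [0°–26.8°] dwell: s stays 0.0000
seg 2 [26.8°–204.9°] uniform, h=10: full span → s += 10 → s = 10.0000
seg 3 [204.9°–284.5°] uniform, h=17: θ=229.2° here. β=24.3, B=79.6. 17·24.3/79.6 = 5.1897 → s = 15.1897
radial distance = base radius + s = 44 + 15.1897 = 59.1897

59.1897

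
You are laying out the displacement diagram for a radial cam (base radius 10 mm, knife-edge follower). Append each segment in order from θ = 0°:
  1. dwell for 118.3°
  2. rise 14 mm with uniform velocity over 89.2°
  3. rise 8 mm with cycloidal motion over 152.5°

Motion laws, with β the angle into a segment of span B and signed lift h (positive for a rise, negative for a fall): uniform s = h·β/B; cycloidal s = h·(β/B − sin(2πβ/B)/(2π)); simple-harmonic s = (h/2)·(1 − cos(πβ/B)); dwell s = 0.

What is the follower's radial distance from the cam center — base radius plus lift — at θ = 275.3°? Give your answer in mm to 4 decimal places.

seg 1 [0°–118.3°] dwell: s stays 0.0000
seg 2 [118.3°–207.5°] uniform, h=14: full span → s += 14 → s = 14.0000
seg 3 [207.5°–360°] cycloidal, h=8: θ=275.3° here. β=67.8, B=152.5. 8·(0.4446 − sin(2π·0.4446)/(2π)) = 3.1223 → s = 17.1223
radial distance = base radius + s = 10 + 17.1223 = 27.1223

27.1223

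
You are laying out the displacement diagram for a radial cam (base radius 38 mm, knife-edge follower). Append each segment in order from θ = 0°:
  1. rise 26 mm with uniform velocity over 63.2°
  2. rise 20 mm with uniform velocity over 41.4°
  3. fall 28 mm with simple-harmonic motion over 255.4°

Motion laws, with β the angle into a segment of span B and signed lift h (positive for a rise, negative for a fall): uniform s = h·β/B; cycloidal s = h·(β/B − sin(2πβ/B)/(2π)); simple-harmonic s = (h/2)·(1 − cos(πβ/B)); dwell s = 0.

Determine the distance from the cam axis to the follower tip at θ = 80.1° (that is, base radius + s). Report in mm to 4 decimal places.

seg 1 [0°–63.2°] uniform, h=26: full span → s += 26 → s = 26.0000
seg 2 [63.2°–104.6°] uniform, h=20: θ=80.1° here. β=16.9, B=41.4. 20·16.9/41.4 = 8.1643 → s = 34.1643
radial distance = base radius + s = 38 + 34.1643 = 72.1643

72.1643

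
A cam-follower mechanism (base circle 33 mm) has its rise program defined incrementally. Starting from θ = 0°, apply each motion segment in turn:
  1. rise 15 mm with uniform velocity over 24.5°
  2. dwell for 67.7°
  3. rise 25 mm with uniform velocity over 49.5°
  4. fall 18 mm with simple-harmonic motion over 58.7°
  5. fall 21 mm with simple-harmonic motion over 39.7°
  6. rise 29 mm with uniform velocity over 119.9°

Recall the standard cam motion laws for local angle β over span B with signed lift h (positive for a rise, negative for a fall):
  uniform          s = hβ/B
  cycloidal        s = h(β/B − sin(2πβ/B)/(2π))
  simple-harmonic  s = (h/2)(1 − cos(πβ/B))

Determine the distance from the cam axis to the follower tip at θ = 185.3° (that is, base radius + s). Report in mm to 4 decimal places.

seg 1 [0°–24.5°] uniform, h=15: full span → s += 15 → s = 15.0000
seg 2 [24.5°–92.2°] dwell: s stays 15.0000
seg 3 [92.2°–141.7°] uniform, h=25: full span → s += 25 → s = 40.0000
seg 4 [141.7°–200.4°] simple-harmonic, h=-18: θ=185.3° here. β=43.6, B=58.7. -18/2·(1 − cos(π·0.7428)) = -15.2176 → s = 24.7824
radial distance = base radius + s = 33 + 24.7824 = 57.7824

57.7824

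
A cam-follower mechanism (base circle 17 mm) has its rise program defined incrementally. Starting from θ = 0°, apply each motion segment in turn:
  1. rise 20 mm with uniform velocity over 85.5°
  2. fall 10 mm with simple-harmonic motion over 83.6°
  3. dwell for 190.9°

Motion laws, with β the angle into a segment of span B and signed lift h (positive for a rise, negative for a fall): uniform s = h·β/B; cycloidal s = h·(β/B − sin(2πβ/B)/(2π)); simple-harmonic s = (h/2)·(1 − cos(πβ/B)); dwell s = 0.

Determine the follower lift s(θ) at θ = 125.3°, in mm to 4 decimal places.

seg 1 [0°–85.5°] uniform, h=20: full span → s += 20 → s = 20.0000
seg 2 [85.5°–169.1°] simple-harmonic, h=-10: θ=125.3° here. β=39.8, B=83.6. -10/2·(1 − cos(π·0.4761)) = -4.6246 → s = 15.3754

15.3754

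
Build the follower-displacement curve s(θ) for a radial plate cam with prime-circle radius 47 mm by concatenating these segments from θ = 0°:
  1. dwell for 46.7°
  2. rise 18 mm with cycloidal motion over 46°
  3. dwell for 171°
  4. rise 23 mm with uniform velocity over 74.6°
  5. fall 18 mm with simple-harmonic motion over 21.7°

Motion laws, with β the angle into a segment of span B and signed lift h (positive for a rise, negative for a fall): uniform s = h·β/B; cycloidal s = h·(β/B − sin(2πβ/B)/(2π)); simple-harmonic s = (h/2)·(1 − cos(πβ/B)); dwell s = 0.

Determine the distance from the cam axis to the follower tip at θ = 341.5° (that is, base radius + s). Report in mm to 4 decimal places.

seg 1 [0°–46.7°] dwell: s stays 0.0000
seg 2 [46.7°–92.7°] cycloidal, h=18: full span → s += 18 → s = 18.0000
seg 3 [92.7°–263.7°] dwell: s stays 18.0000
seg 4 [263.7°–338.3°] uniform, h=23: full span → s += 23 → s = 41.0000
seg 5 [338.3°–360°] simple-harmonic, h=-18: θ=341.5° here. β=3.2, B=21.7. -18/2·(1 − cos(π·0.1475)) = -0.9487 → s = 40.0513
radial distance = base radius + s = 47 + 40.0513 = 87.0513

87.0513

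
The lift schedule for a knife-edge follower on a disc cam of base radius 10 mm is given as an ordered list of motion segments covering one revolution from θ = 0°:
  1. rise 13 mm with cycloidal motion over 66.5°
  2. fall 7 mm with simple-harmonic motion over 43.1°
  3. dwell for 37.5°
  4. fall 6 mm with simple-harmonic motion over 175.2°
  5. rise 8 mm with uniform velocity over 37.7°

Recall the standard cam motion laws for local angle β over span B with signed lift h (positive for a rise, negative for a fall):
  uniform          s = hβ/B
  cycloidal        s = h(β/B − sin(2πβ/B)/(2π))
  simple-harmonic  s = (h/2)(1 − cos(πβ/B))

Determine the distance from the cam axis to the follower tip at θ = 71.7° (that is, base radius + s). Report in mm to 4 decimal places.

seg 1 [0°–66.5°] cycloidal, h=13: full span → s += 13 → s = 13.0000
seg 2 [66.5°–109.6°] simple-harmonic, h=-7: θ=71.7° here. β=5.2, B=43.1. -7/2·(1 − cos(π·0.1206)) = -0.2484 → s = 12.7516
radial distance = base radius + s = 10 + 12.7516 = 22.7516

22.7516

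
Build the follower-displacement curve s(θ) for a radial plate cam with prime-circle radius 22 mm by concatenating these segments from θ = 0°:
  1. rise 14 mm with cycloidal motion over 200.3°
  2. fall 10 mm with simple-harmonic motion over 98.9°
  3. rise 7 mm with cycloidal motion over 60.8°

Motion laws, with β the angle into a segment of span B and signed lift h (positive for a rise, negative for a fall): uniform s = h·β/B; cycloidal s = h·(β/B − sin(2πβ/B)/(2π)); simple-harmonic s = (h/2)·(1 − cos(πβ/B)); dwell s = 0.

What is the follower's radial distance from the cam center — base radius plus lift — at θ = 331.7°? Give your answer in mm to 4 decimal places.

seg 1 [0°–200.3°] cycloidal, h=14: full span → s += 14 → s = 14.0000
seg 2 [200.3°–299.2°] simple-harmonic, h=-10: full span → s += -10 → s = 4.0000
seg 3 [299.2°–360°] cycloidal, h=7: θ=331.7° here. β=32.5, B=60.8. 7·(0.5345 − sin(2π·0.5345)/(2π)) = 3.9817 → s = 7.9817
radial distance = base radius + s = 22 + 7.9817 = 29.9817

29.9817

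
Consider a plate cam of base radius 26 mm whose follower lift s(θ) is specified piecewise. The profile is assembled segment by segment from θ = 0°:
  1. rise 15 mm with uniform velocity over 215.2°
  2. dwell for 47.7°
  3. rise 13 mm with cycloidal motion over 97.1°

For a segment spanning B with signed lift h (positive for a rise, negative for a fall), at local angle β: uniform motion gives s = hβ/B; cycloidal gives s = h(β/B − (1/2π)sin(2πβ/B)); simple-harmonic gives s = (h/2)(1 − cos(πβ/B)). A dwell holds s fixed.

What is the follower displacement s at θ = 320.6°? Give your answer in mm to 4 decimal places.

seg 1 [0°–215.2°] uniform, h=15: full span → s += 15 → s = 15.0000
seg 2 [215.2°–262.9°] dwell: s stays 15.0000
seg 3 [262.9°–360°] cycloidal, h=13: θ=320.6° here. β=57.7, B=97.1. 13·(0.5942 − sin(2π·0.5942)/(2π)) = 8.8797 → s = 23.8797

23.8797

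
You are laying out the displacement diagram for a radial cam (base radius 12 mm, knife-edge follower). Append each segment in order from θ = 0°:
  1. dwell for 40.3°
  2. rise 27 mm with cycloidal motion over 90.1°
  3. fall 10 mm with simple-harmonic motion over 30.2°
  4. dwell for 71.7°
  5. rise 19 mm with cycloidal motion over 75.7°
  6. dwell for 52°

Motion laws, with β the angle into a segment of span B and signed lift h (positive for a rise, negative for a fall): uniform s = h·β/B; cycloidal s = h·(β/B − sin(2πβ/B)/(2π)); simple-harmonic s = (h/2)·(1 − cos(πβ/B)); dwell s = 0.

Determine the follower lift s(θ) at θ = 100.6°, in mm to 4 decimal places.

seg 1 [0°–40.3°] dwell: s stays 0.0000
seg 2 [40.3°–130.4°] cycloidal, h=27: θ=100.6° here. β=60.3, B=90.1. 27·(0.6693 − sin(2π·0.6693)/(2π)) = 21.8259 → s = 21.8259

21.8259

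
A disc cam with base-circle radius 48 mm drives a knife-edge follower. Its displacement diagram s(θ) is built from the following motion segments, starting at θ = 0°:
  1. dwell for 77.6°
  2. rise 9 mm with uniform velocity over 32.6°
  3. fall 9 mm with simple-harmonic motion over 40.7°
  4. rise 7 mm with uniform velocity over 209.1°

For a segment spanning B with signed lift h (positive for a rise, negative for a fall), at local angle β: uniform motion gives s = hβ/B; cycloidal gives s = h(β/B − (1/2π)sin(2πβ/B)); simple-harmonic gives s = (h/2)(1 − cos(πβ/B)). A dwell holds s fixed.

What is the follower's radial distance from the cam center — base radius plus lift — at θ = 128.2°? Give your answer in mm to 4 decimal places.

seg 1 [0°–77.6°] dwell: s stays 0.0000
seg 2 [77.6°–110.2°] uniform, h=9: full span → s += 9 → s = 9.0000
seg 3 [110.2°–150.9°] simple-harmonic, h=-9: θ=128.2° here. β=18, B=40.7. -9/2·(1 − cos(π·0.4423)) = -3.6882 → s = 5.3118
radial distance = base radius + s = 48 + 5.3118 = 53.3118

53.3118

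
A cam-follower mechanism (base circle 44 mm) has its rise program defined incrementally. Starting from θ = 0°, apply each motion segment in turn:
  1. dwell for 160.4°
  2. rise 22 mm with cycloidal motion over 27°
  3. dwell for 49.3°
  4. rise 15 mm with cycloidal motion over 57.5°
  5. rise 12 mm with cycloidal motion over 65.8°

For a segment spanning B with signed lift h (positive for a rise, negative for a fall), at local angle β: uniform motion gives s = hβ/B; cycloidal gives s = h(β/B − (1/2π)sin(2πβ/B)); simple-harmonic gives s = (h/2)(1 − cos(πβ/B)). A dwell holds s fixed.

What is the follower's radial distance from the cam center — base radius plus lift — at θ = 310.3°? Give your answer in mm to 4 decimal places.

seg 1 [0°–160.4°] dwell: s stays 0.0000
seg 2 [160.4°–187.4°] cycloidal, h=22: full span → s += 22 → s = 22.0000
seg 3 [187.4°–236.7°] dwell: s stays 22.0000
seg 4 [236.7°–294.2°] cycloidal, h=15: full span → s += 15 → s = 37.0000
seg 5 [294.2°–360°] cycloidal, h=12: θ=310.3° here. β=16.1, B=65.8. 12·(0.2447 − sin(2π·0.2447)/(2π)) = 1.0274 → s = 38.0274
radial distance = base radius + s = 44 + 38.0274 = 82.0274

82.0274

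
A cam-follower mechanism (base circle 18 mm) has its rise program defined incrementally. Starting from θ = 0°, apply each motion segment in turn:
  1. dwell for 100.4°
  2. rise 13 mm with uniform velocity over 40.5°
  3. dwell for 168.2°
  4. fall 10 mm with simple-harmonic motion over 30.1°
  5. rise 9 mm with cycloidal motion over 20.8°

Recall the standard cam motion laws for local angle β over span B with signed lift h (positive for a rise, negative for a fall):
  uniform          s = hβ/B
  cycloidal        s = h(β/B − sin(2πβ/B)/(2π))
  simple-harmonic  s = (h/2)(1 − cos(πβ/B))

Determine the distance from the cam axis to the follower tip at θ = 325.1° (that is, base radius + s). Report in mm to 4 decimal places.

seg 1 [0°–100.4°] dwell: s stays 0.0000
seg 2 [100.4°–140.9°] uniform, h=13: full span → s += 13 → s = 13.0000
seg 3 [140.9°–309.1°] dwell: s stays 13.0000
seg 4 [309.1°–339.2°] simple-harmonic, h=-10: θ=325.1° here. β=16, B=30.1. -10/2·(1 − cos(π·0.5316)) = -5.4950 → s = 7.5050
radial distance = base radius + s = 18 + 7.5050 = 25.5050

25.5050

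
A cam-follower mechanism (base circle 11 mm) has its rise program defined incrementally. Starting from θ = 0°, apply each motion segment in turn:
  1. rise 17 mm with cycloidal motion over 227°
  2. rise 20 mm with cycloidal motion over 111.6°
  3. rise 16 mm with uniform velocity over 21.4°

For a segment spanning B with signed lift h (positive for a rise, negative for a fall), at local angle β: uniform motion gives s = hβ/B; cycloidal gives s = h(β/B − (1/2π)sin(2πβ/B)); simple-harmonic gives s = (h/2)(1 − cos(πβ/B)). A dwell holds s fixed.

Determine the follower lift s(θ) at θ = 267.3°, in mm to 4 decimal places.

seg 1 [0°–227°] cycloidal, h=17: full span → s += 17 → s = 17.0000
seg 2 [227°–338.6°] cycloidal, h=20: θ=267.3° here. β=40.3, B=111.6. 20·(0.3611 − sin(2π·0.3611)/(2π)) = 4.7838 → s = 21.7838

21.7838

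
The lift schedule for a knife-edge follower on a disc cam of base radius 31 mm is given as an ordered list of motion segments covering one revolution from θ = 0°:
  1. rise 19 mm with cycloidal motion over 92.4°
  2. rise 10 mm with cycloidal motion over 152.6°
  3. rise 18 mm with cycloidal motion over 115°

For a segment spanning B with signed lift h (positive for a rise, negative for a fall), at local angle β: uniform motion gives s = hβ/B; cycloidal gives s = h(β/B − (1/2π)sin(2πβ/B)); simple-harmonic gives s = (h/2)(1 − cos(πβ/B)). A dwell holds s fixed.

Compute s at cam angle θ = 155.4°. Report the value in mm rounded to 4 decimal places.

seg 1 [0°–92.4°] cycloidal, h=19: full span → s += 19 → s = 19.0000
seg 2 [92.4°–245°] cycloidal, h=10: θ=155.4° here. β=63, B=152.6. 10·(0.4128 − sin(2π·0.4128)/(2π)) = 3.2998 → s = 22.2998

22.2998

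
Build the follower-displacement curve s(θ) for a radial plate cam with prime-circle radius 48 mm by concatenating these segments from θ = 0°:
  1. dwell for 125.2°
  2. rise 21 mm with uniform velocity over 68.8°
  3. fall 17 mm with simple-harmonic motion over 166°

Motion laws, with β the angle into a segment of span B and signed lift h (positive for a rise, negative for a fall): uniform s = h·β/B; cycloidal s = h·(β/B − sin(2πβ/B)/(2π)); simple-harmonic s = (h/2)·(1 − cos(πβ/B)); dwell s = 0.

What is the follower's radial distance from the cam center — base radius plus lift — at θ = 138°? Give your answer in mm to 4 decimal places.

seg 1 [0°–125.2°] dwell: s stays 0.0000
seg 2 [125.2°–194°] uniform, h=21: θ=138° here. β=12.8, B=68.8. 21·12.8/68.8 = 3.9070 → s = 3.9070
radial distance = base radius + s = 48 + 3.9070 = 51.9070

51.9070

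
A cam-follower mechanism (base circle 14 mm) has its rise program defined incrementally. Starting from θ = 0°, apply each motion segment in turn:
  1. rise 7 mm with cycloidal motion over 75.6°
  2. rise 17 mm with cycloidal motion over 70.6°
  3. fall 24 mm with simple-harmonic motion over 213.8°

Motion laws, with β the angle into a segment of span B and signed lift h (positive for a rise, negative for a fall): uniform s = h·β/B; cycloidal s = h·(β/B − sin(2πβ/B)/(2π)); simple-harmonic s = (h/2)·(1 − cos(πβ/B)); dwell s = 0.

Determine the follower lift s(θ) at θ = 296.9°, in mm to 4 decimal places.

seg 1 [0°–75.6°] cycloidal, h=7: full span → s += 7 → s = 7.0000
seg 2 [75.6°–146.2°] cycloidal, h=17: full span → s += 17 → s = 24.0000
seg 3 [146.2°–360°] simple-harmonic, h=-24: θ=296.9° here. β=150.7, B=213.8. -24/2·(1 − cos(π·0.7049)) = -19.2010 → s = 4.7990

4.7990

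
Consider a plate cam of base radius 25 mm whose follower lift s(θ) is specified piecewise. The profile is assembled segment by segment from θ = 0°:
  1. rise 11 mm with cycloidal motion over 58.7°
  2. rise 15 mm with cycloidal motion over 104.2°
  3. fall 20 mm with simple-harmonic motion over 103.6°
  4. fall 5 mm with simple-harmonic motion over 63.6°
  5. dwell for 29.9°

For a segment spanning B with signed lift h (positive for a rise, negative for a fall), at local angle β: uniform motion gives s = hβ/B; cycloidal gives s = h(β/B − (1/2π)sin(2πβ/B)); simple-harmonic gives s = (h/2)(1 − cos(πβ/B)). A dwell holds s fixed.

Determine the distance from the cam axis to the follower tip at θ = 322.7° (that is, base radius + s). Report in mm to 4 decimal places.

seg 1 [0°–58.7°] cycloidal, h=11: full span → s += 11 → s = 11.0000
seg 2 [58.7°–162.9°] cycloidal, h=15: full span → s += 15 → s = 26.0000
seg 3 [162.9°–266.5°] simple-harmonic, h=-20: full span → s += -20 → s = 6.0000
seg 4 [266.5°–330.1°] simple-harmonic, h=-5: θ=322.7° here. β=56.2, B=63.6. -5/2·(1 − cos(π·0.8836)) = -4.8348 → s = 1.1652
radial distance = base radius + s = 25 + 1.1652 = 26.1652

26.1652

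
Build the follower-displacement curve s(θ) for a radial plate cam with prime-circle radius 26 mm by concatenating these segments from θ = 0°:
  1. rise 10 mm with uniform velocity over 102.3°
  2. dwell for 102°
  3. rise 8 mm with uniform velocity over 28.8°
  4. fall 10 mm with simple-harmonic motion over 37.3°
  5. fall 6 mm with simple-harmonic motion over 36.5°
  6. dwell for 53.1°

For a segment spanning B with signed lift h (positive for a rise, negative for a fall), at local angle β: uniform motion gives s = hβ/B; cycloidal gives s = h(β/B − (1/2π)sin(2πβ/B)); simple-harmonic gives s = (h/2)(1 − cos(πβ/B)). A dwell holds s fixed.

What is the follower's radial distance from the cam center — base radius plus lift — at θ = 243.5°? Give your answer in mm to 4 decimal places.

seg 1 [0°–102.3°] uniform, h=10: full span → s += 10 → s = 10.0000
seg 2 [102.3°–204.3°] dwell: s stays 10.0000
seg 3 [204.3°–233.1°] uniform, h=8: full span → s += 8 → s = 18.0000
seg 4 [233.1°–270.4°] simple-harmonic, h=-10: θ=243.5° here. β=10.4, B=37.3. -10/2·(1 − cos(π·0.2788)) = -1.7986 → s = 16.2014
radial distance = base radius + s = 26 + 16.2014 = 42.2014

42.2014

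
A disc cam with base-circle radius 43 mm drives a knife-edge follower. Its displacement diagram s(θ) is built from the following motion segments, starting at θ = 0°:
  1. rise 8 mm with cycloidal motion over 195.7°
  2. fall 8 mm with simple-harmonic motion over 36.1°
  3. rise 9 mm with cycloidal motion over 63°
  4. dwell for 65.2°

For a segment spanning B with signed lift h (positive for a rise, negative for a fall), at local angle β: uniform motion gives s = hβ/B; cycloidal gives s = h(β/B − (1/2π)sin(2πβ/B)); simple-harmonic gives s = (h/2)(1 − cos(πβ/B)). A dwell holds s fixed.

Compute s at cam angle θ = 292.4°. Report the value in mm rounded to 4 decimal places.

seg 1 [0°–195.7°] cycloidal, h=8: full span → s += 8 → s = 8.0000
seg 2 [195.7°–231.8°] simple-harmonic, h=-8: full span → s += -8 → s = 0.0000
seg 3 [231.8°–294.8°] cycloidal, h=9: θ=292.4° here. β=60.6, B=63. 9·(0.9619 − sin(2π·0.9619)/(2π)) = 8.9967 → s = 8.9967

8.9967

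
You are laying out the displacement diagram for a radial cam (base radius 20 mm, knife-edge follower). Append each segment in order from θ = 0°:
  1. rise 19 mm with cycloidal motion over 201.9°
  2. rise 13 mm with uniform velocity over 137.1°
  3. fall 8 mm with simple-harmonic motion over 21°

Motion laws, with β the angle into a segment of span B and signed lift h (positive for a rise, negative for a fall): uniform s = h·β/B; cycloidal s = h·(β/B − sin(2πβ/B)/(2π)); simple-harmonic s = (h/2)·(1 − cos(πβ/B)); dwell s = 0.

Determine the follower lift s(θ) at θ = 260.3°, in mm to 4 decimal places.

seg 1 [0°–201.9°] cycloidal, h=19: full span → s += 19 → s = 19.0000
seg 2 [201.9°–339°] uniform, h=13: θ=260.3° here. β=58.4, B=137.1. 13·58.4/137.1 = 5.5376 → s = 24.5376

24.5376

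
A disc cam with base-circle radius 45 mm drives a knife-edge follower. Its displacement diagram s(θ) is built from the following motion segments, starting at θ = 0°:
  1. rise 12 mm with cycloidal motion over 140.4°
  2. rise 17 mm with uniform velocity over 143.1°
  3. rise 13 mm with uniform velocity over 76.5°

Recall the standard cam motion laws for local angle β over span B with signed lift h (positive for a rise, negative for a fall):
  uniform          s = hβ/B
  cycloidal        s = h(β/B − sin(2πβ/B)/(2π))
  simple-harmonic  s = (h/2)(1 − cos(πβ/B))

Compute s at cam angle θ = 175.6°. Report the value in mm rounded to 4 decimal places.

seg 1 [0°–140.4°] cycloidal, h=12: full span → s += 12 → s = 12.0000
seg 2 [140.4°–283.5°] uniform, h=17: θ=175.6° here. β=35.2, B=143.1. 17·35.2/143.1 = 4.1817 → s = 16.1817

16.1817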